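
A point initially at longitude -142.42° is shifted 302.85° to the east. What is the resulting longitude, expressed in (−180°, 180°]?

+160.43°

Start at -142.42°; shift +302.85° → +160.43°.
+160.43° already lies in (−180°, 180°].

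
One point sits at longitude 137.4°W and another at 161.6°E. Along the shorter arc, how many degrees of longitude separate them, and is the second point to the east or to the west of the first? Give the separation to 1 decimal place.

61.0° west

Raw difference: 161.6 − -137.4 = 299.0°.
Normalise into (−180°, 180°]: 299.0° − 360° = -61.0°.
Negative ⇒ the second point lies to the west; separation 61.0°.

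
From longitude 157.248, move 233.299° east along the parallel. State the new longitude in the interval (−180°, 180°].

+30.547°

Start at +157.248°; shift +233.299° → +390.547°.
+390.547° lies outside (−180°, 180°]; subtract 360° → +30.547°.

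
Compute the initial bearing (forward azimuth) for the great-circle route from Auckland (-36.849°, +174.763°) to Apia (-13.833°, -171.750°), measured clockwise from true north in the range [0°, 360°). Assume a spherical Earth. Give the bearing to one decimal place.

31.1°

Δλ = -171.750 − 174.763 = -346.513°; wrapped into (−180°, 180°]: 13.487°.
θ = atan2( sin Δλ · cos φ₂ , cos φ₁ · sin φ₂ − sin φ₁ · cos φ₂ · cos Δλ )
  = atan2(0.22646, 0.37493) = 31.132° → normalised to [0°, 360°): 31.132°.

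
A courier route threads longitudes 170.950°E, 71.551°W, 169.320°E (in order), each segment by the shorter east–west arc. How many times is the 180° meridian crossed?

2

Leg 1: +170.950° → -71.551°, shortest Δλ = 117.499° (east) — crosses 180°.
Leg 2: -71.551° → +169.320°, shortest Δλ = -119.129° (west) — crosses 180°.
Total crossings: 2.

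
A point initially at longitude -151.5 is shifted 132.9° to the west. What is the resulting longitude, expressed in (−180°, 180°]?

Start at -151.5°; shift −132.9° → -284.4°.
-284.4° lies outside (−180°, 180°]; add 360° → +75.6°.

+75.6°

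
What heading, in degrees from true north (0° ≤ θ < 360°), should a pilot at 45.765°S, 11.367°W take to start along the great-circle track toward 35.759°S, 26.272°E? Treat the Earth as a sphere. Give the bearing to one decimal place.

83.9°

Δλ = 26.272 − -11.367 = 37.639°.
θ = atan2( sin Δλ · cos φ₂ , cos φ₁ · sin φ₂ − sin φ₁ · cos φ₂ · cos Δλ )
  = atan2(0.49556, 0.05274) = 83.925° → normalised to [0°, 360°): 83.925°.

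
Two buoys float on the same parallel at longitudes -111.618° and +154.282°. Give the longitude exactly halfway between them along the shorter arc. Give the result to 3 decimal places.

-158.668°

Signed shortest Δλ from -111.618° to +154.282° is -94.100°.
Midpoint longitude = -111.618° + (-94.100°)/2 = -111.618° − 47.050° = -158.668°.
(The naïve average (-111.618 + +154.282)/2 = 21.332° is on the wrong side of the globe.)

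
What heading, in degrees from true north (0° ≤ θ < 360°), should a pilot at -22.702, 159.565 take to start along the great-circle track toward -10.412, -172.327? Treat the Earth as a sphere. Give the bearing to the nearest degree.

70°

Δλ = -172.327 − 159.565 = -331.892°; wrapped into (−180°, 180°]: 28.108°.
θ = atan2( sin Δλ · cos φ₂ , cos φ₁ · sin φ₂ − sin φ₁ · cos φ₂ · cos Δλ )
  = atan2(0.46338, 0.16809) = 70.062° → normalised to [0°, 360°): 70.062°.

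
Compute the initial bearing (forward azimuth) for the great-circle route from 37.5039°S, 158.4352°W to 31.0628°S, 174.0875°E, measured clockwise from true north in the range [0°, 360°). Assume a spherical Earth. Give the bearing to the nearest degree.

278°

Δλ = 174.0875 − -158.4352 = 332.5227°; wrapped into (−180°, 180°]: -27.4773°.
θ = atan2( sin Δλ · cos φ₂ , cos φ₁ · sin φ₂ − sin φ₁ · cos φ₂ · cos Δλ )
  = atan2(-0.39523, 0.05335) = -82.312° → normalised to [0°, 360°): 277.688°.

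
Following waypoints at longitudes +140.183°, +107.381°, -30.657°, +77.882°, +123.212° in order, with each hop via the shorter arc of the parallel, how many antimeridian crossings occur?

0

Leg 1: +140.183° → +107.381°, shortest Δλ = -32.802° (west) — does not cross 180°.
Leg 2: +107.381° → -30.657°, shortest Δλ = -138.038° (west) — does not cross 180°.
Leg 3: -30.657° → +77.882°, shortest Δλ = 108.539° (east) — does not cross 180°.
Leg 4: +77.882° → +123.212°, shortest Δλ = 45.33° (east) — does not cross 180°.
Total crossings: 0.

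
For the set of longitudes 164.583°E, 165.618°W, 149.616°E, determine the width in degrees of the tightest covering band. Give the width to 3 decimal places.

Sort the longitudes: -165.618°, +149.616°, +164.583°.
Eastward gaps between consecutive values (wrapping around): 315.234°, 14.967°, 29.799°.
Largest gap = 315.234° ⇒ minimal covering band is its complement: 360° − 315.234° = 44.766°.
Band runs from +149.616° eastward to -165.618°, crossing the antimeridian.

44.766°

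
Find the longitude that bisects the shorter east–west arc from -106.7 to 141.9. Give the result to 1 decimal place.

Signed shortest Δλ from -106.7° to +141.9° is -111.4°.
Midpoint longitude = -106.7° + (-111.4°)/2 = -106.7° − 55.7° = -162.4°.
(The naïve average (-106.7 + +141.9)/2 = 17.6° is on the wrong side of the globe.)

-162.4°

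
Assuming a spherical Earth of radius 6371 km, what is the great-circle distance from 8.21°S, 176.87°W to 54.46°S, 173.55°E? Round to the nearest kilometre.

5213 km

Δλ = 173.55 − -176.87 = 350.42°; wrapped into (−180°, 180°]: -9.58°.
Δφ = -54.46 − -8.21 = -46.25°.
a = sin²(Δφ/2) + cos φ₁ · cos φ₂ · sin²(Δλ/2) = 0.158255.
c = 2·atan2(√a, √(1−a)) = 0.81826 rad → d = 6371·c ≈ 5213.16 km.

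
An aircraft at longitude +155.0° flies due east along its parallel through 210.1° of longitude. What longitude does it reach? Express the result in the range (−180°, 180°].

Start at +155.0°; shift +210.1° → +365.1°.
+365.1° lies outside (−180°, 180°]; subtract 360° → +5.1°.

+5.1°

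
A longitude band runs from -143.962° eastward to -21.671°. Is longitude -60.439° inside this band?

Yes

Band width going east from -143.962° to -21.671°: ((-21.671 − -143.962) mod 360) = 122.291°.
Offset of -60.439° east of the west edge: ((-60.439 − -143.962) mod 360) = 83.523°.
83.523° ≤ 122.291° ⇒ inside.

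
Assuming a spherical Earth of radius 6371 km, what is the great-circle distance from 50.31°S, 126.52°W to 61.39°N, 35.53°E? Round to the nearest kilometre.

Δλ = 35.53 − -126.52 = 162.05°.
Δφ = 61.39 − -50.31 = 111.70°.
a = sin²(Δφ/2) + cos φ₁ · cos φ₂ · sin²(Δλ/2) = 0.983237.
c = 2·atan2(√a, √(1−a)) = 2.88192 rad → d = 6371·c ≈ 18360.73 km.

18361 km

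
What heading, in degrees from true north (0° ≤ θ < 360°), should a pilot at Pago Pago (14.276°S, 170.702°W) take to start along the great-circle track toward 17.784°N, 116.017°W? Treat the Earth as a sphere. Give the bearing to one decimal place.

Δλ = -116.017 − -170.702 = 54.685°.
θ = atan2( sin Δλ · cos φ₂ , cos φ₁ · sin φ₂ − sin φ₁ · cos φ₂ · cos Δλ )
  = atan2(0.77699, 0.43173) = 60.941° → normalised to [0°, 360°): 60.941°.

60.9°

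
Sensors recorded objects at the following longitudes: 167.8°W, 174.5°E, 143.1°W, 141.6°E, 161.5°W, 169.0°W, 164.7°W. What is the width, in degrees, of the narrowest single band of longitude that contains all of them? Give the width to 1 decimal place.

75.3°

Sort the longitudes: -169.0°, -167.8°, -164.7°, -161.5°, -143.1°, +141.6°, +174.5°.
Eastward gaps between consecutive values (wrapping around): 1.2°, 3.1°, 3.2°, 18.4°, 284.7°, 32.9°, 16.5°.
Largest gap = 284.7° ⇒ minimal covering band is its complement: 360° − 284.7° = 75.3°.
Band runs from +141.6° eastward to -143.1°, crossing the antimeridian.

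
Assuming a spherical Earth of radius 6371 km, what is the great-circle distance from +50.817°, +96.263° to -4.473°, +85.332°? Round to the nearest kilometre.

6236 km

Δλ = 85.332 − 96.263 = -10.931°.
Δφ = -4.473 − 50.817 = -55.290°.
a = sin²(Δφ/2) + cos φ₁ · cos φ₂ · sin²(Δλ/2) = 0.221003.
c = 2·atan2(√a, √(1−a)) = 0.97883 rad → d = 6371·c ≈ 6236.12 km.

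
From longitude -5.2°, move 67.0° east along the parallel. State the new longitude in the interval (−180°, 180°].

+61.8°

Start at -5.2°; shift +67.0° → +61.8°.
+61.8° already lies in (−180°, 180°].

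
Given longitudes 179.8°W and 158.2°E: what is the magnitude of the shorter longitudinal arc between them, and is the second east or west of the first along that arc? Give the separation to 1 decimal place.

22.0° west

Raw difference: 158.2 − -179.8 = 338.0°.
Normalise into (−180°, 180°]: 338.0° − 360° = -22.0°.
Negative ⇒ the second point lies to the west; separation 22.0°.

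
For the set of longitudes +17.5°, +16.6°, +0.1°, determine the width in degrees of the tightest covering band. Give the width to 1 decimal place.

Sort the longitudes: +0.1°, +16.6°, +17.5°.
Eastward gaps between consecutive values (wrapping around): 16.5°, 0.9°, 342.6°.
Largest gap = 342.6° ⇒ minimal covering band is its complement: 360° − 342.6° = 17.4°.
Band runs from +0.1° eastward to +17.5°.

17.4°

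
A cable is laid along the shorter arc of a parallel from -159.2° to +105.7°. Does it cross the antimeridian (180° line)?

Naïve |105.7 − -159.2| = 264.9° > 180°, so the shorter arc goes the other way round — across 180°.
Signed shortest Δλ = ((105.7 − -159.2 + 180) mod 360) − 180 = -95.1°.
Going west by 95.1° from -159.2° passes through 180° before reaching +105.7°.

Yes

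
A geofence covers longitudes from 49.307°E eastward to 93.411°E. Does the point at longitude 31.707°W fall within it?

Band width going east from +49.307° to +93.411°: ((93.411 − 49.307) mod 360) = 44.104°.
Offset of -31.707° east of the west edge: ((-31.707 − 49.307) mod 360) = 278.986°.
278.986° > 44.104° ⇒ outside.

No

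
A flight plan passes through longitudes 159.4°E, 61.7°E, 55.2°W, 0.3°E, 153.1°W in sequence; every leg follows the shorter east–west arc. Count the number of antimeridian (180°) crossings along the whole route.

Leg 1: +159.4° → +61.7°, shortest Δλ = -97.7° (west) — does not cross 180°.
Leg 2: +61.7° → -55.2°, shortest Δλ = -116.9° (west) — does not cross 180°.
Leg 3: -55.2° → +0.3°, shortest Δλ = 55.5° (east) — does not cross 180°.
Leg 4: +0.3° → -153.1°, shortest Δλ = -153.4° (west) — does not cross 180°.
Total crossings: 0.

0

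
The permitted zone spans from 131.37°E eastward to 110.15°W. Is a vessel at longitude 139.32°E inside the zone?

Yes

Band width going east from +131.37° to -110.15°: ((-110.15 − 131.37) mod 360) = 118.48°.
Offset of +139.32° east of the west edge: ((139.32 − 131.37) mod 360) = 7.95°.
7.95° ≤ 118.48° ⇒ inside.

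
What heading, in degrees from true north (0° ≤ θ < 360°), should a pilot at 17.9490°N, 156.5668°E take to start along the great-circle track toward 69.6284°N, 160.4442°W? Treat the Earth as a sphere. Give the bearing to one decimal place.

Δλ = -160.4442 − 156.5668 = -317.0110°; wrapped into (−180°, 180°]: 42.9890°.
θ = atan2( sin Δλ · cos φ₂ , cos φ₁ · sin φ₂ − sin φ₁ · cos φ₂ · cos Δλ )
  = atan2(0.23736, 0.81336) = 16.269° → normalised to [0°, 360°): 16.269°.

16.3°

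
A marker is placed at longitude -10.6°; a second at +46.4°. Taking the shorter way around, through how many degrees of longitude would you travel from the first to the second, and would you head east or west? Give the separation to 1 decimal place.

57.0° east

Raw difference: 46.4 − -10.6 = 57.0°.
Normalise into (−180°, 180°]: 57.0° stays 57.0°.
Positive ⇒ the second point lies to the east; separation 57.0°.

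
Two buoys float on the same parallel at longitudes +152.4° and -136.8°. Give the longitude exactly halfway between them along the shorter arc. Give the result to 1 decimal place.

Signed shortest Δλ from +152.4° to -136.8° is +70.8°.
Midpoint longitude = +152.4° + (+70.8°)/2 = +152.4° + 35.4° = +187.8°.
Normalise into (−180°, 180°]: -172.2°.
(The naïve average (+152.4 + -136.8)/2 = 7.8° is on the wrong side of the globe.)

-172.2°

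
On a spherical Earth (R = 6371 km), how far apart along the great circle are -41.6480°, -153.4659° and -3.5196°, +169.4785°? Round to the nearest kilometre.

5616 km

Δλ = 169.4785 − -153.4659 = 322.9444°; wrapped into (−180°, 180°]: -37.0556°.
Δφ = -3.5196 − -41.6480 = 38.1284°.
a = sin²(Δφ/2) + cos φ₁ · cos φ₂ · sin²(Δλ/2) = 0.181995.
c = 2·atan2(√a, √(1−a)) = 0.88148 rad → d = 6371·c ≈ 5615.91 km.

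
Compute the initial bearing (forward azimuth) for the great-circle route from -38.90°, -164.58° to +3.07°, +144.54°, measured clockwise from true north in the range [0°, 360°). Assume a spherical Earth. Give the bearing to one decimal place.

299.4°

Δλ = 144.54 − -164.58 = 309.12°; wrapped into (−180°, 180°]: -50.88°.
θ = atan2( sin Δλ · cos φ₂ , cos φ₁ · sin φ₂ − sin φ₁ · cos φ₂ · cos Δλ )
  = atan2(-0.77471, 0.43732) = -60.555° → normalised to [0°, 360°): 299.445°.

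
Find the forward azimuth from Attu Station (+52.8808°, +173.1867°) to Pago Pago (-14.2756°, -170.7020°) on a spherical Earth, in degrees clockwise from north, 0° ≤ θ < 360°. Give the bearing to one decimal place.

163.2°

Δλ = -170.7020 − 173.1867 = -343.8887°; wrapped into (−180°, 180°]: 16.1113°.
θ = atan2( sin Δλ · cos φ₂ , cos φ₁ · sin φ₂ − sin φ₁ · cos φ₂ · cos Δλ )
  = atan2(0.26894, -0.89122) = 163.208° → normalised to [0°, 360°): 163.208°.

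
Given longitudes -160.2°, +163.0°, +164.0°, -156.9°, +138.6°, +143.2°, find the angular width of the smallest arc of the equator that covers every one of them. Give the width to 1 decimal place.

Sort the longitudes: -160.2°, -156.9°, +138.6°, +143.2°, +163.0°, +164.0°.
Eastward gaps between consecutive values (wrapping around): 3.3°, 295.5°, 4.6°, 19.8°, 1.0°, 35.8°.
Largest gap = 295.5° ⇒ minimal covering band is its complement: 360° − 295.5° = 64.5°.
Band runs from +138.6° eastward to -156.9°, crossing the antimeridian.

64.5°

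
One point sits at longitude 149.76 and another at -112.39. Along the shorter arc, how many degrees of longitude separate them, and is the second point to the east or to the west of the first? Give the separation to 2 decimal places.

Raw difference: -112.39 − 149.76 = -262.15°.
Normalise into (−180°, 180°]: -262.15° + 360° = 97.85°.
Positive ⇒ the second point lies to the east; separation 97.85°.

97.85° east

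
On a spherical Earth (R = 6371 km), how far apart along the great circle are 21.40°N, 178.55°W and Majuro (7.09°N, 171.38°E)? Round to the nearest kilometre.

Δλ = 171.38 − -178.55 = 349.93°; wrapped into (−180°, 180°]: -10.07°.
Δφ = 7.09 − 21.40 = -14.31°.
a = sin²(Δφ/2) + cos φ₁ · cos φ₂ · sin²(Δλ/2) = 0.022630.
c = 2·atan2(√a, √(1−a)) = 0.30201 rad → d = 6371·c ≈ 1924.13 km.

1924 km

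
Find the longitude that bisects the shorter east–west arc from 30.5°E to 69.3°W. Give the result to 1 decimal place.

Signed shortest Δλ from +30.5° to -69.3° is -99.8°.
Midpoint longitude = +30.5° + (-99.8°)/2 = +30.5° − 49.9° = -19.4°.

19.4°W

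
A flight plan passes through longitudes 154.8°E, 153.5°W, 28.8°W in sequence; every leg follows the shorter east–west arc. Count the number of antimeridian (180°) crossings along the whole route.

Leg 1: +154.8° → -153.5°, shortest Δλ = 51.7° (east) — crosses 180°.
Leg 2: -153.5° → -28.8°, shortest Δλ = 124.7° (east) — does not cross 180°.
Total crossings: 1.

1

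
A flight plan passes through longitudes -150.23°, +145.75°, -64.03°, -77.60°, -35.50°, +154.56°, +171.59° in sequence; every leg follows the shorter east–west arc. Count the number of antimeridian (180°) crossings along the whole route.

3

Leg 1: -150.23° → +145.75°, shortest Δλ = -64.02° (west) — crosses 180°.
Leg 2: +145.75° → -64.03°, shortest Δλ = 150.22° (east) — crosses 180°.
Leg 3: -64.03° → -77.60°, shortest Δλ = -13.57° (west) — does not cross 180°.
Leg 4: -77.60° → -35.50°, shortest Δλ = 42.1° (east) — does not cross 180°.
Leg 5: -35.50° → +154.56°, shortest Δλ = -169.94° (west) — crosses 180°.
Leg 6: +154.56° → +171.59°, shortest Δλ = 17.03° (east) — does not cross 180°.
Total crossings: 3.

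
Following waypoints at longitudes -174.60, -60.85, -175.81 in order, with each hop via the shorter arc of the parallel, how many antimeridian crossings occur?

0

Leg 1: -174.60° → -60.85°, shortest Δλ = 113.75° (east) — does not cross 180°.
Leg 2: -60.85° → -175.81°, shortest Δλ = -114.96° (west) — does not cross 180°.
Total crossings: 0.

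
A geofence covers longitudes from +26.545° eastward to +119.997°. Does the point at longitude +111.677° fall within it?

Yes

Band width going east from +26.545° to +119.997°: ((119.997 − 26.545) mod 360) = 93.452°.
Offset of +111.677° east of the west edge: ((111.677 − 26.545) mod 360) = 85.132°.
85.132° ≤ 93.452° ⇒ inside.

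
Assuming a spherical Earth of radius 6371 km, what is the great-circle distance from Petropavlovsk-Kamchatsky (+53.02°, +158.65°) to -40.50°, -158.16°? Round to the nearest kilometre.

11195 km

Δλ = -158.16 − 158.65 = -316.81°; wrapped into (−180°, 180°]: 43.19°.
Δφ = -40.50 − 53.02 = -93.52°.
a = sin²(Δφ/2) + cos φ₁ · cos φ₂ · sin²(Δλ/2) = 0.592658.
c = 2·atan2(√a, √(1−a)) = 1.75719 rad → d = 6371·c ≈ 11195.05 km.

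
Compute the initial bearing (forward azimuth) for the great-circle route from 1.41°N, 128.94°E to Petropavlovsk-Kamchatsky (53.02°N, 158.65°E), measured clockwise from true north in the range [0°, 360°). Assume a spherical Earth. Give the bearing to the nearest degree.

Δλ = 158.65 − 128.94 = 29.71°.
θ = atan2( sin Δλ · cos φ₂ , cos φ₁ · sin φ₂ − sin φ₁ · cos φ₂ · cos Δλ )
  = atan2(0.29813, 0.78575) = 20.778° → normalised to [0°, 360°): 20.778°.

21°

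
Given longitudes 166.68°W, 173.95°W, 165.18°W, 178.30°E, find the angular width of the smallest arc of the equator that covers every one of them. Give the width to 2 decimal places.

16.52°

Sort the longitudes: -173.95°, -166.68°, -165.18°, +178.30°.
Eastward gaps between consecutive values (wrapping around): 7.27°, 1.50°, 343.48°, 7.75°.
Largest gap = 343.48° ⇒ minimal covering band is its complement: 360° − 343.48° = 16.52°.
Band runs from +178.30° eastward to -165.18°, crossing the antimeridian.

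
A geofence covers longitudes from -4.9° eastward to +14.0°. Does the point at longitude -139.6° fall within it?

Band width going east from -4.9° to +14.0°: ((14.0 − -4.9) mod 360) = 18.9°.
Offset of -139.6° east of the west edge: ((-139.6 − -4.9) mod 360) = 225.3°.
225.3° > 18.9° ⇒ outside.

No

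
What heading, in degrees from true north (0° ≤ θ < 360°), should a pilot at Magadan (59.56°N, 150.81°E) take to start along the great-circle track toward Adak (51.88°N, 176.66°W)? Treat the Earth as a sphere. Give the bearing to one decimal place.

Δλ = -176.66 − 150.81 = -327.47°; wrapped into (−180°, 180°]: 32.53°.
θ = atan2( sin Δλ · cos φ₂ , cos φ₁ · sin φ₂ − sin φ₁ · cos φ₂ · cos Δλ )
  = atan2(0.33195, -0.05014) = 98.589° → normalised to [0°, 360°): 98.589°.

98.6°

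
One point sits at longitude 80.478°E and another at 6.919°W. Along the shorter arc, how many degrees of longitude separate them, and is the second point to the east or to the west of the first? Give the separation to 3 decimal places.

Raw difference: -6.919 − 80.478 = -87.397°.
Normalise into (−180°, 180°]: -87.397° stays -87.397°.
Negative ⇒ the second point lies to the west; separation 87.397°.

87.397° west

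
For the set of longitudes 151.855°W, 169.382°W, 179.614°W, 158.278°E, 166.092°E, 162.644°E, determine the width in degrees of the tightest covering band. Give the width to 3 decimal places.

49.867°

Sort the longitudes: -179.614°, -169.382°, -151.855°, +158.278°, +162.644°, +166.092°.
Eastward gaps between consecutive values (wrapping around): 10.232°, 17.527°, 310.133°, 4.366°, 3.448°, 14.294°.
Largest gap = 310.133° ⇒ minimal covering band is its complement: 360° − 310.133° = 49.867°.
Band runs from +158.278° eastward to -151.855°, crossing the antimeridian.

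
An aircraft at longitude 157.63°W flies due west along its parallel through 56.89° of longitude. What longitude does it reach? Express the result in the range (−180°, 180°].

145.48°E

Start at -157.63°; shift −56.89° → -214.52°.
-214.52° lies outside (−180°, 180°]; add 360° → +145.48°.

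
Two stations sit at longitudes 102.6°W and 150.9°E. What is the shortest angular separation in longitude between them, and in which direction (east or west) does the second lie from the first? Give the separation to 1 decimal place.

106.5° west

Raw difference: 150.9 − -102.6 = 253.5°.
Normalise into (−180°, 180°]: 253.5° − 360° = -106.5°.
Negative ⇒ the second point lies to the west; separation 106.5°.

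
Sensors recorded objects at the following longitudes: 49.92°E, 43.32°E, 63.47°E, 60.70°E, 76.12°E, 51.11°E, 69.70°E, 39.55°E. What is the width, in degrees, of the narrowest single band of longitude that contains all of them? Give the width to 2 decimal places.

36.57°

Sort the longitudes: +39.55°, +43.32°, +49.92°, +51.11°, +60.70°, +63.47°, +69.70°, +76.12°.
Eastward gaps between consecutive values (wrapping around): 3.77°, 6.60°, 1.19°, 9.59°, 2.77°, 6.23°, 6.42°, 323.43°.
Largest gap = 323.43° ⇒ minimal covering band is its complement: 360° − 323.43° = 36.57°.
Band runs from +39.55° eastward to +76.12°.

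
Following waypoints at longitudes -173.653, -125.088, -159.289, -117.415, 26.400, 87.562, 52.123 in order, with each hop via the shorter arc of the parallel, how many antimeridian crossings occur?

0

Leg 1: -173.653° → -125.088°, shortest Δλ = 48.565° (east) — does not cross 180°.
Leg 2: -125.088° → -159.289°, shortest Δλ = -34.201° (west) — does not cross 180°.
Leg 3: -159.289° → -117.415°, shortest Δλ = 41.874° (east) — does not cross 180°.
Leg 4: -117.415° → +26.400°, shortest Δλ = 143.815° (east) — does not cross 180°.
Leg 5: +26.400° → +87.562°, shortest Δλ = 61.162° (east) — does not cross 180°.
Leg 6: +87.562° → +52.123°, shortest Δλ = -35.439° (west) — does not cross 180°.
Total crossings: 0.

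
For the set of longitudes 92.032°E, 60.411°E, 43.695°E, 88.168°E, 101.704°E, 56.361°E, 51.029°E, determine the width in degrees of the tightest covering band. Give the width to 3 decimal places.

Sort the longitudes: +43.695°, +51.029°, +56.361°, +60.411°, +88.168°, +92.032°, +101.704°.
Eastward gaps between consecutive values (wrapping around): 7.334°, 5.332°, 4.050°, 27.757°, 3.864°, 9.672°, 301.991°.
Largest gap = 301.991° ⇒ minimal covering band is its complement: 360° − 301.991° = 58.009°.
Band runs from +43.695° eastward to +101.704°.

58.009°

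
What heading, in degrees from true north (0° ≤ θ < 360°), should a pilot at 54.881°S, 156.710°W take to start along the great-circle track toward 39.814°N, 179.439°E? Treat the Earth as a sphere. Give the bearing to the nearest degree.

Δλ = 179.439 − -156.710 = 336.149°; wrapped into (−180°, 180°]: -23.851°.
θ = atan2( sin Δλ · cos φ₂ , cos φ₁ · sin φ₂ − sin φ₁ · cos φ₂ · cos Δλ )
  = atan2(-0.31060, 0.94299) = -18.231° → normalised to [0°, 360°): 341.769°.

342°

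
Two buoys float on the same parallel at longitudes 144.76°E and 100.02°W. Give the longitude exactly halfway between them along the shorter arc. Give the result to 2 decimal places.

157.63°W

Signed shortest Δλ from +144.76° to -100.02° is +115.22°.
Midpoint longitude = +144.76° + (+115.22°)/2 = +144.76° + 57.61° = +202.37°.
Normalise into (−180°, 180°]: -157.63°.
(The naïve average (+144.76 + -100.02)/2 = 22.37° is on the wrong side of the globe.)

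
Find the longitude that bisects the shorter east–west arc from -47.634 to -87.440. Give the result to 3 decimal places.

Signed shortest Δλ from -47.634° to -87.440° is -39.806°.
Midpoint longitude = -47.634° + (-39.806°)/2 = -47.634° − 19.903° = -67.537°.

-67.537°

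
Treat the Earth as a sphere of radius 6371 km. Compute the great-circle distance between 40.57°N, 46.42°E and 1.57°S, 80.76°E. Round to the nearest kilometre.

5835 km

Δλ = 80.76 − 46.42 = 34.34°.
Δφ = -1.57 − 40.57 = -42.14°.
a = sin²(Δφ/2) + cos φ₁ · cos φ₂ · sin²(Δλ/2) = 0.195420.
c = 2·atan2(√a, √(1−a)) = 0.91579 rad → d = 6371·c ≈ 5834.53 km.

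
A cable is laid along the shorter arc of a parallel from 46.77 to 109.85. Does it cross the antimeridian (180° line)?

No

Signed shortest Δλ = ((109.85 − 46.77 + 180) mod 360) − 180 = 63.08°.
Going east by 63.08° from +46.77° reaches +109.85° without touching 180°.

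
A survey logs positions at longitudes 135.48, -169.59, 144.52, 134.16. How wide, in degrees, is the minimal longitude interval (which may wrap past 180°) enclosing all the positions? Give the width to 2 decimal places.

Sort the longitudes: -169.59°, +134.16°, +135.48°, +144.52°.
Eastward gaps between consecutive values (wrapping around): 303.75°, 1.32°, 9.04°, 45.89°.
Largest gap = 303.75° ⇒ minimal covering band is its complement: 360° − 303.75° = 56.25°.
Band runs from +134.16° eastward to -169.59°, crossing the antimeridian.

56.25°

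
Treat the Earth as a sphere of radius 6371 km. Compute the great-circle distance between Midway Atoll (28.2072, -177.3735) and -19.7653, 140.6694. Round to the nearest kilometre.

Δλ = 140.6694 − -177.3735 = 318.0429°; wrapped into (−180°, 180°]: -41.9571°.
Δφ = -19.7653 − 28.2072 = -47.9725°.
a = sin²(Δφ/2) + cos φ₁ · cos φ₂ · sin²(Δλ/2) = 0.271557.
c = 2·atan2(√a, √(1−a)) = 1.09631 rad → d = 6371·c ≈ 6984.56 km.

6985 km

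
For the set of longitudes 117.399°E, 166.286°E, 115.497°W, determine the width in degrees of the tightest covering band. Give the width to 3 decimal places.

Sort the longitudes: -115.497°, +117.399°, +166.286°.
Eastward gaps between consecutive values (wrapping around): 232.896°, 48.887°, 78.217°.
Largest gap = 232.896° ⇒ minimal covering band is its complement: 360° − 232.896° = 127.104°.
Band runs from +117.399° eastward to -115.497°, crossing the antimeridian.

127.104°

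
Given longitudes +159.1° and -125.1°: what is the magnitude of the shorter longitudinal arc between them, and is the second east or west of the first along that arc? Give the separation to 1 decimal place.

75.8° east

Raw difference: -125.1 − 159.1 = -284.2°.
Normalise into (−180°, 180°]: -284.2° + 360° = 75.8°.
Positive ⇒ the second point lies to the east; separation 75.8°.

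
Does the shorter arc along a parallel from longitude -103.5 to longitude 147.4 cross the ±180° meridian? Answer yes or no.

Naïve |147.4 − -103.5| = 250.9° > 180°, so the shorter arc goes the other way round — across 180°.
Signed shortest Δλ = ((147.4 − -103.5 + 180) mod 360) − 180 = -109.1°.
Going west by 109.1° from -103.5° passes through 180° before reaching +147.4°.

Yes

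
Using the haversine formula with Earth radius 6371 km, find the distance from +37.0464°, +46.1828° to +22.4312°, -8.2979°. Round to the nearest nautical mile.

2931 nmi

Δλ = -8.2979 − 46.1828 = -54.4807°.
Δφ = 22.4312 − 37.0464 = -14.6152°.
a = sin²(Δφ/2) + cos φ₁ · cos φ₂ · sin²(Δλ/2) = 0.170748.
c = 2·atan2(√a, √(1−a)) = 0.85197 rad → d = 6371·c ≈ 5427.88 km ≈ 2930.82 nmi.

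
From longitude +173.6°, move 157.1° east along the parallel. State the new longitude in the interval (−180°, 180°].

-29.3°

Start at +173.6°; shift +157.1° → +330.7°.
+330.7° lies outside (−180°, 180°]; subtract 360° → -29.3°.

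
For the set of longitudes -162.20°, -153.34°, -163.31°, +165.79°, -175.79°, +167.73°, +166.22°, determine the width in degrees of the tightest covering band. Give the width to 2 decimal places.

Sort the longitudes: -175.79°, -163.31°, -162.20°, -153.34°, +165.79°, +166.22°, +167.73°.
Eastward gaps between consecutive values (wrapping around): 12.48°, 1.11°, 8.86°, 319.13°, 0.43°, 1.51°, 16.48°.
Largest gap = 319.13° ⇒ minimal covering band is its complement: 360° − 319.13° = 40.87°.
Band runs from +165.79° eastward to -153.34°, crossing the antimeridian.

40.87°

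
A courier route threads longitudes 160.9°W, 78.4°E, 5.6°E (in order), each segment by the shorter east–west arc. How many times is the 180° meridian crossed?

1

Leg 1: -160.9° → +78.4°, shortest Δλ = -120.7° (west) — crosses 180°.
Leg 2: +78.4° → +5.6°, shortest Δλ = -72.8° (west) — does not cross 180°.
Total crossings: 1.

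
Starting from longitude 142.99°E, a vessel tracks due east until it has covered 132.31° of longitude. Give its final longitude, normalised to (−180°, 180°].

84.70°W

Start at +142.99°; shift +132.31° → +275.30°.
+275.30° lies outside (−180°, 180°]; subtract 360° → -84.70°.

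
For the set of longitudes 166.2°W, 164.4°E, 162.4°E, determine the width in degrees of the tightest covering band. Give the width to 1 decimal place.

Sort the longitudes: -166.2°, +162.4°, +164.4°.
Eastward gaps between consecutive values (wrapping around): 328.6°, 2.0°, 29.4°.
Largest gap = 328.6° ⇒ minimal covering band is its complement: 360° − 328.6° = 31.4°.
Band runs from +162.4° eastward to -166.2°, crossing the antimeridian.

31.4°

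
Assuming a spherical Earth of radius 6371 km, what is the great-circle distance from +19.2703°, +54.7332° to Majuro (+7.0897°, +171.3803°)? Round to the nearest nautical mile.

6742 nmi

Δλ = 171.3803 − 54.7332 = 116.6471°.
Δφ = 7.0897 − 19.2703 = -12.1806°.
a = sin²(Δφ/2) + cos φ₁ · cos φ₂ · sin²(Δλ/2) = 0.689698.
c = 2·atan2(√a, √(1−a)) = 1.95994 rad → d = 6371·c ≈ 12486.78 km ≈ 6742.32 nmi.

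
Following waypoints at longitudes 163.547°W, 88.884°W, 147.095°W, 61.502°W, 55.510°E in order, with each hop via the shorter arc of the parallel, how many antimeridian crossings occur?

Leg 1: -163.547° → -88.884°, shortest Δλ = 74.663° (east) — does not cross 180°.
Leg 2: -88.884° → -147.095°, shortest Δλ = -58.211° (west) — does not cross 180°.
Leg 3: -147.095° → -61.502°, shortest Δλ = 85.593° (east) — does not cross 180°.
Leg 4: -61.502° → +55.510°, shortest Δλ = 117.012° (east) — does not cross 180°.
Total crossings: 0.

0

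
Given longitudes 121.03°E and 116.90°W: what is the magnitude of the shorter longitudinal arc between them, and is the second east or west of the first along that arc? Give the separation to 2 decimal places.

122.07° east

Raw difference: -116.90 − 121.03 = -237.93°.
Normalise into (−180°, 180°]: -237.93° + 360° = 122.07°.
Positive ⇒ the second point lies to the east; separation 122.07°.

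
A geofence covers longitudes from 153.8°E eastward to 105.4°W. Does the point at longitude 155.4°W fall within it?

Yes

Band width going east from +153.8° to -105.4°: ((-105.4 − 153.8) mod 360) = 100.8°.
Offset of -155.4° east of the west edge: ((-155.4 − 153.8) mod 360) = 50.8°.
50.8° ≤ 100.8° ⇒ inside.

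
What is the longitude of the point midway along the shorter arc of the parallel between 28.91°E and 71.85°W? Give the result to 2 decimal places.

21.47°W

Signed shortest Δλ from +28.91° to -71.85° is -100.76°.
Midpoint longitude = +28.91° + (-100.76°)/2 = +28.91° − 50.38° = -21.47°.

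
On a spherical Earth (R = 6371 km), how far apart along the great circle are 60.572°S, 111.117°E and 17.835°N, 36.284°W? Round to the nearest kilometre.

14607 km

Δλ = -36.284 − 111.117 = -147.401°.
Δφ = 17.835 − -60.572 = 78.407°.
a = sin²(Δφ/2) + cos φ₁ · cos φ₂ · sin²(Δλ/2) = 0.830397.
c = 2·atan2(√a, √(1−a)) = 2.29267 rad → d = 6371·c ≈ 14606.61 km.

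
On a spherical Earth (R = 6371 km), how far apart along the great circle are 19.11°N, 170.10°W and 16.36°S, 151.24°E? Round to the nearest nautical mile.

3122 nmi

Δλ = 151.24 − -170.10 = 321.34°; wrapped into (−180°, 180°]: -38.66°.
Δφ = -16.36 − 19.11 = -35.47°.
a = sin²(Δφ/2) + cos φ₁ · cos φ₂ · sin²(Δλ/2) = 0.192127.
c = 2·atan2(√a, √(1−a)) = 0.90746 rad → d = 6371·c ≈ 5781.45 km ≈ 3121.74 nmi.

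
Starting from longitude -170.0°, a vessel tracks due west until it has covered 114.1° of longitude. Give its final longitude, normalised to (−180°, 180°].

+75.9°

Start at -170.0°; shift −114.1° → -284.1°.
-284.1° lies outside (−180°, 180°]; add 360° → +75.9°.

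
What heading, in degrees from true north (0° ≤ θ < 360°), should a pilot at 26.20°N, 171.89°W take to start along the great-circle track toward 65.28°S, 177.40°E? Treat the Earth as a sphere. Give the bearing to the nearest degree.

184°

Δλ = 177.40 − -171.89 = 349.29°; wrapped into (−180°, 180°]: -10.71°.
θ = atan2( sin Δλ · cos φ₂ , cos φ₁ · sin φ₂ − sin φ₁ · cos φ₂ · cos Δλ )
  = atan2(-0.07771, -0.99645) = -175.540° → normalised to [0°, 360°): 184.460°.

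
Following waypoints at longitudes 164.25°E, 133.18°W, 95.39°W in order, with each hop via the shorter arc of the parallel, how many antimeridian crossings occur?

1

Leg 1: +164.25° → -133.18°, shortest Δλ = 62.57° (east) — crosses 180°.
Leg 2: -133.18° → -95.39°, shortest Δλ = 37.79° (east) — does not cross 180°.
Total crossings: 1.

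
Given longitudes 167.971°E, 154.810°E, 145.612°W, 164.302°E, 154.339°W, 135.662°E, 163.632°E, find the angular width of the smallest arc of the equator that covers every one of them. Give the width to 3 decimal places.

78.726°

Sort the longitudes: -154.339°, -145.612°, +135.662°, +154.810°, +163.632°, +164.302°, +167.971°.
Eastward gaps between consecutive values (wrapping around): 8.727°, 281.274°, 19.148°, 8.822°, 0.670°, 3.669°, 37.690°.
Largest gap = 281.274° ⇒ minimal covering band is its complement: 360° − 281.274° = 78.726°.
Band runs from +135.662° eastward to -145.612°, crossing the antimeridian.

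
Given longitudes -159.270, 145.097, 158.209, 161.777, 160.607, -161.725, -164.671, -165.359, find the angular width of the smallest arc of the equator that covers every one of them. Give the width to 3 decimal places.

Sort the longitudes: -165.359°, -164.671°, -161.725°, -159.270°, +145.097°, +158.209°, +160.607°, +161.777°.
Eastward gaps between consecutive values (wrapping around): 0.688°, 2.946°, 2.455°, 304.367°, 13.112°, 2.398°, 1.170°, 32.864°.
Largest gap = 304.367° ⇒ minimal covering band is its complement: 360° − 304.367° = 55.633°.
Band runs from +145.097° eastward to -159.270°, crossing the antimeridian.

55.633°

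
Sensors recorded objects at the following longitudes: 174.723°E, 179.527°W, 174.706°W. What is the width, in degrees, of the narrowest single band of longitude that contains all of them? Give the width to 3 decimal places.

Sort the longitudes: -179.527°, -174.706°, +174.723°.
Eastward gaps between consecutive values (wrapping around): 4.821°, 349.429°, 5.750°.
Largest gap = 349.429° ⇒ minimal covering band is its complement: 360° − 349.429° = 10.571°.
Band runs from +174.723° eastward to -174.706°, crossing the antimeridian.

10.571°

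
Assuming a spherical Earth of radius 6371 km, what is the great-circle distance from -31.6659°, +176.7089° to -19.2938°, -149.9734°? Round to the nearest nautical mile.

1943 nmi

Δλ = -149.9734 − 176.7089 = -326.6823°; wrapped into (−180°, 180°]: 33.3177°.
Δφ = -19.2938 − -31.6659 = 12.3721°.
a = sin²(Δφ/2) + cos φ₁ · cos φ₂ · sin²(Δλ/2) = 0.077630.
c = 2·atan2(√a, √(1−a)) = 0.56472 rad → d = 6371·c ≈ 3597.80 km ≈ 1942.66 nmi.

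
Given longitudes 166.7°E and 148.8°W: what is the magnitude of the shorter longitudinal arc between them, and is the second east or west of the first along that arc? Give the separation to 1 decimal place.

44.5° east

Raw difference: -148.8 − 166.7 = -315.5°.
Normalise into (−180°, 180°]: -315.5° + 360° = 44.5°.
Positive ⇒ the second point lies to the east; separation 44.5°.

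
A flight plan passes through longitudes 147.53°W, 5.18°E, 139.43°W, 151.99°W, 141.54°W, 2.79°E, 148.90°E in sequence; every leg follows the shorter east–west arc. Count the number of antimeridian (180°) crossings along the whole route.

0

Leg 1: -147.53° → +5.18°, shortest Δλ = 152.71° (east) — does not cross 180°.
Leg 2: +5.18° → -139.43°, shortest Δλ = -144.61° (west) — does not cross 180°.
Leg 3: -139.43° → -151.99°, shortest Δλ = -12.56° (west) — does not cross 180°.
Leg 4: -151.99° → -141.54°, shortest Δλ = 10.45° (east) — does not cross 180°.
Leg 5: -141.54° → +2.79°, shortest Δλ = 144.33° (east) — does not cross 180°.
Leg 6: +2.79° → +148.90°, shortest Δλ = 146.11° (east) — does not cross 180°.
Total crossings: 0.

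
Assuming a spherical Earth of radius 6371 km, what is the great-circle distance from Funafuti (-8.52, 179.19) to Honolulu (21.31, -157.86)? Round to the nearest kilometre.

4157 km

Δλ = -157.86 − 179.19 = -337.05°; wrapped into (−180°, 180°]: 22.95°.
Δφ = 21.31 − -8.52 = 29.83°.
a = sin²(Δφ/2) + cos φ₁ · cos φ₂ · sin²(Δλ/2) = 0.102712.
c = 2·atan2(√a, √(1−a)) = 0.65249 rad → d = 6371·c ≈ 4156.99 km.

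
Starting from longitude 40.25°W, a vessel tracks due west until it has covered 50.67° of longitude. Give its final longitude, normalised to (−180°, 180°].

90.92°W

Start at -40.25°; shift −50.67° → -90.92°.
-90.92° already lies in (−180°, 180°].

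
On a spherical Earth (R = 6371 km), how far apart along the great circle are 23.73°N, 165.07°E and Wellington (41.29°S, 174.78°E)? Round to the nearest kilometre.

Δλ = 174.78 − 165.07 = 9.71°.
Δφ = -41.29 − 23.73 = -65.02°.
a = sin²(Δφ/2) + cos φ₁ · cos φ₂ · sin²(Δλ/2) = 0.293776.
c = 2·atan2(√a, √(1−a)) = 1.14566 rad → d = 6371·c ≈ 7298.98 km.

7299 km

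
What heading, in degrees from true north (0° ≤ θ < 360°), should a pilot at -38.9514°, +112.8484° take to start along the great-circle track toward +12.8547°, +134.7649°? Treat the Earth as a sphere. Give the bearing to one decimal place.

26.1°

Δλ = 134.7649 − 112.8484 = 21.9165°.
θ = atan2( sin Δλ · cos φ₂ , cos φ₁ · sin φ₂ − sin φ₁ · cos φ₂ · cos Δλ )
  = atan2(0.36390, 0.74163) = 26.136° → normalised to [0°, 360°): 26.136°.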